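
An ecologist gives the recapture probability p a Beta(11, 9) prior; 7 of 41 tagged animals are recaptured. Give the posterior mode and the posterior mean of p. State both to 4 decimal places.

posterior mode = 0.2881, posterior mean = 0.2951

Posterior: Beta(11+7, 9+34) = Beta(18, 43).
Mode = (18−1)/(18+43−2) = 17/59 = 0.2881.
Mean = 18/(18+43) = 18/61 = 0.2951.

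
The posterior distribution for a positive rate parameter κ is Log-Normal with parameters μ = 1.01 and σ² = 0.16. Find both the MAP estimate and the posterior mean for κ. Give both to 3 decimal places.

Mode = exp(μ − σ²) = exp(0.85) = 2.340.
Mean = exp(μ + σ²/2) = exp(1.090) = 2.974.
Right-skewed posterior ⇒ mode < mean.

MAP = 2.340; posterior mean = 2.974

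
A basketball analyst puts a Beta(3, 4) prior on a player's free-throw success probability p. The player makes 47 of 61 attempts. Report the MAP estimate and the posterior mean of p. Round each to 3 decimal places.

MAP = 0.742, posterior mean = 0.735

Posterior: Beta(3+47, 4+14) = Beta(50, 18).
Mode = (50−1)/(50+18−2) = 49/66 = 0.742.
Mean = 50/(50+18) = 50/68 = 0.735.
The posterior is left-skewed, so the mode exceeds the mean.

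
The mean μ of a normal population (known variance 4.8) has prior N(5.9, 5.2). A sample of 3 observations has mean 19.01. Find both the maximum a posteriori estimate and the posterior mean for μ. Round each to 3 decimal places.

Posterior for μ is Normal. Precision-weighted mean: (1/5.2·5.9 + 3/4.8·19.01) / (1/5.2 + 3/4.8) = 15.925.
A Normal posterior is symmetric, so mode = mean.

MAP: 15.925. Posterior mean: 15.925.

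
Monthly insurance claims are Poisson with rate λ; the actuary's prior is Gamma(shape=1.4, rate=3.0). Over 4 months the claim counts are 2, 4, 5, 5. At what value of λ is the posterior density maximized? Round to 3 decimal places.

Σ counts = 16. Posterior: Gamma(shape = 1.4+16 = 17.4, rate = 3.0+4 = 7.0).
Mode = (α−1)/β = 16.4/7.0 = 2.343.
Mean = α/β = 17.4/7.0 = 2.486.
This is the posterior mode — the MAP estimate.

2.343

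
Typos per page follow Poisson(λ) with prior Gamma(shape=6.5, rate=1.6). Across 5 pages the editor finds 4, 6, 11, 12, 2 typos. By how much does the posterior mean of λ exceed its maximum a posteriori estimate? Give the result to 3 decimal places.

Σ counts = 35. Posterior: Gamma(shape = 6.5+35 = 41.5, rate = 1.6+5 = 6.6).
Mode = (α−1)/β = 40.5/6.6 = 6.136.
Mean = α/β = 41.5/6.6 = 6.288.
Difference = 6.288 − 6.136 = 0.152.
The posterior is right-skewed, so the mean exceeds the mode.

0.152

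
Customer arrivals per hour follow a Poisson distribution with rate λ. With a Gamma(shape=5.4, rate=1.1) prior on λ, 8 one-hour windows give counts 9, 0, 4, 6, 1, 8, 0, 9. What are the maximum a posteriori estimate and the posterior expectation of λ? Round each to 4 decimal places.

MAP = 4.5495, posterior mean = 4.6593

Σ counts = 37. Posterior: Gamma(shape = 5.4+37 = 42.4, rate = 1.1+8 = 9.1).
Mode = (α−1)/β = 41.4/9.1 = 4.5495.
Mean = α/β = 42.4/9.1 = 4.6593.
Right-skewed posterior ⇒ mode < mean.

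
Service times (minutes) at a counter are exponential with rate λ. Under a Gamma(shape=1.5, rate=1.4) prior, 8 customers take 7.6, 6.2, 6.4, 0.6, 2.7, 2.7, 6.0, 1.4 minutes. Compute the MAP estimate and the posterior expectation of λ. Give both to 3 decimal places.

Σ times = 33.6. Posterior: Gamma(shape = 1.5+8 = 9.5, rate = 1.4+33.6 = 35.0).
Mode = (α−1)/β = 8.5/35.0 = 0.243.
Mean = α/β = 9.5/35.0 = 0.271.

λ_MAP = 0.243, E[λ|data] = 0.271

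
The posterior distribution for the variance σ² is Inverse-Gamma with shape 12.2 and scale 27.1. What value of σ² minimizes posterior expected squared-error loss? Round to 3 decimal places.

2.420

Mode = β/(α+1) = 27.1/13.2 = 2.053.
Mean = β/(α−1) = 27.1/11.2 = 2.420.
Squared-error loss ⇒ the optimal estimator is the posterior mean.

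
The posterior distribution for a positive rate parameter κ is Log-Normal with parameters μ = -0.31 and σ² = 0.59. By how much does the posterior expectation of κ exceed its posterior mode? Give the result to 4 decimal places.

Mode = exp(μ − σ²) = exp(-0.90) = 0.4066.
Mean = exp(μ + σ²/2) = exp(-0.015) = 0.9851.
Difference = 0.9851 − 0.4066 = 0.5785.
The mean is pulled above the mode by the posterior's right skew.

0.5785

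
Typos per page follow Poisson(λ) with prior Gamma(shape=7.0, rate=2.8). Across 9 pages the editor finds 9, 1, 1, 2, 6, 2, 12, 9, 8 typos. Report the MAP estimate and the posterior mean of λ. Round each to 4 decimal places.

λ_MAP = 4.7458, E[λ|data] = 4.8305

Σ counts = 50. Posterior: Gamma(shape = 7.0+50 = 57.0, rate = 2.8+9 = 11.8).
Mode = (α−1)/β = 56.0/11.8 = 4.7458.
Mean = α/β = 57.0/11.8 = 4.8305.
The mean is pulled above the mode by the posterior's right skew.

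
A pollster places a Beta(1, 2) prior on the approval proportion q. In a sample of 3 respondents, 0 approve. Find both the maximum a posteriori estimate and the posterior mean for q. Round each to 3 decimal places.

MAP = 0.000, posterior mean = 0.167

Posterior: Beta(1+0, 2+3) = Beta(1, 5).
Since α = 1 ≤ 1 and β > 1, the Beta density is monotone decreasing on [0,1]; the mode is at 0.
Mean = 1/(1+5) = 0.167.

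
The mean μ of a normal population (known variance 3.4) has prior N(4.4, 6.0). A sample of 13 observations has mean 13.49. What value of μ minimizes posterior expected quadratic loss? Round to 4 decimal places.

13.1103

Posterior for μ is Normal. Precision-weighted mean: (1/6.0·4.4 + 13/3.4·13.49) / (1/6.0 + 13/3.4) = 13.1103.
A Normal posterior is symmetric, so mode = mean.
Quadratic loss ⇒ the optimal estimator is the posterior mean.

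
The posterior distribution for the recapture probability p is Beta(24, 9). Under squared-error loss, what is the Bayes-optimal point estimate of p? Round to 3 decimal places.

0.727

Mode = (24−1)/(24+9−2) = 23/31 = 0.742.
Mean = 24/(24+9) = 24/33 = 0.727.
Squared-error loss ⇒ the optimal estimator is the posterior mean.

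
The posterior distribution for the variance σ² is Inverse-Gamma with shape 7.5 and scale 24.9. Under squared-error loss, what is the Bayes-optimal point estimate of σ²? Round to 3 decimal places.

Mode = β/(α+1) = 24.9/8.5 = 2.929.
Mean = β/(α−1) = 24.9/6.5 = 3.831.
Squared-error loss ⇒ the optimal estimator is the posterior mean.

3.831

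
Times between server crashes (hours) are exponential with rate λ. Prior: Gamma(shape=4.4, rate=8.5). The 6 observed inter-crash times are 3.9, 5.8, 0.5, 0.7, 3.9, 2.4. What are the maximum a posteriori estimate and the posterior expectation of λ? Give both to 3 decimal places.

Σ times = 17.2. Posterior: Gamma(shape = 4.4+6 = 10.4, rate = 8.5+17.2 = 25.7).
Mode = (α−1)/β = 9.4/25.7 = 0.366.
Mean = α/β = 10.4/25.7 = 0.405.

MAP = 0.366, posterior mean = 0.405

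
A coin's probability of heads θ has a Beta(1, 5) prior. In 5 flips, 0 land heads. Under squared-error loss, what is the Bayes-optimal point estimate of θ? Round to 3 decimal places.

0.091

Posterior: Beta(1+0, 5+5) = Beta(1, 10).
Since α = 1 ≤ 1 and β > 1, the Beta density is monotone decreasing on [0,1]; the mode is at 0.
Mean = 1/(1+10) = 0.091.
Squared-error loss ⇒ the optimal estimator is the posterior mean.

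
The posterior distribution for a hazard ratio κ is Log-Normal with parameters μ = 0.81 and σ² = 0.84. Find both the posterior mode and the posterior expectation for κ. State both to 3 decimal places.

Mode = exp(μ − σ²) = exp(-0.03) = 0.970.
Mean = exp(μ + σ²/2) = exp(1.230) = 3.421.
The posterior is right-skewed, so the mean exceeds the mode.

MAP: 0.970. Posterior mean: 3.421.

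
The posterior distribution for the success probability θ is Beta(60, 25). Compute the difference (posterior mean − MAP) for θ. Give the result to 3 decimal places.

-0.005

Mode = (60−1)/(60+25−2) = 59/83 = 0.711.
Mean = 60/(60+25) = 60/85 = 0.706.
Difference = 0.706 − 0.711 = -0.005.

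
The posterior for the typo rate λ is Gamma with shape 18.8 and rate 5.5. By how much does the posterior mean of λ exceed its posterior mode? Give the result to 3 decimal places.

Mode = (α−1)/β = 17.8/5.5 = 3.236.
Mean = α/β = 18.8/5.5 = 3.418.
Difference = 3.418 − 3.236 = 0.182.
The mean is pulled above the mode by the posterior's right skew.

0.182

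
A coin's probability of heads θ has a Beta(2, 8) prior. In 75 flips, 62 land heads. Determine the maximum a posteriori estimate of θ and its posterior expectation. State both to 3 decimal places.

Posterior: Beta(2+62, 8+13) = Beta(64, 21).
Mode = (64−1)/(64+21−2) = 63/83 = 0.759.
Mean = 64/(64+21) = 64/85 = 0.753.

θ_MAP = 0.759, E[θ|data] = 0.753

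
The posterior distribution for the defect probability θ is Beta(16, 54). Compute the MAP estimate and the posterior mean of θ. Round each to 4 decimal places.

Mode = (16−1)/(16+54−2) = 15/68 = 0.2206.
Mean = 16/(16+54) = 16/70 = 0.2286.
The posterior is right-skewed, so the mean exceeds the mode.

θ_MAP = 0.2206, E[θ|data] = 0.2286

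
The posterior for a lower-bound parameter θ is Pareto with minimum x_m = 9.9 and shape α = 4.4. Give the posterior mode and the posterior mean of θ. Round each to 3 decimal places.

The Pareto density is strictly decreasing on [x_m, ∞), so the mode is x_m = 9.900.
Mean = α·x_m/(α−1) = 4.4·9.9/3.4 = 12.812.
The posterior is right-skewed, so the mean exceeds the mode.

MAP = 9.900; posterior mean = 12.812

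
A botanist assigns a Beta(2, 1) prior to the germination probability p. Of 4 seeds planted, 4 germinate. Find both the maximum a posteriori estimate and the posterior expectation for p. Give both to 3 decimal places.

Posterior: Beta(2+4, 1+0) = Beta(6, 1).
Since β = 1 ≤ 1 and α > 1, the Beta density is monotone increasing on [0,1]; the mode is at 1.
Mean = 6/(6+1) = 0.857.
The posterior is left-skewed, so the mode exceeds the mean.

p_MAP = 1.000, E[p|data] = 0.857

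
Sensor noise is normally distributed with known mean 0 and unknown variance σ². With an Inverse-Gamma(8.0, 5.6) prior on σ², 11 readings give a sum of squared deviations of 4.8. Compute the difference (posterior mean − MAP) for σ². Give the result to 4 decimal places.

0.0883

Posterior: Inverse-Gamma(shape = 8.0+11/2 = 13.5, scale = 5.6+4.8/2 = 8.0).
Mode = β/(α+1) = 8.0/14.5 = 0.5517.
Mean = β/(α−1) = 8.0/12.5 = 0.6400.
Difference = 0.6400 − 0.5517 = 0.0883.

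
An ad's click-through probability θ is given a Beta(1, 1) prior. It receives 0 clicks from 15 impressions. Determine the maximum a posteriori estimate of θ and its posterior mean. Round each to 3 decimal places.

θ_MAP = 0.000, E[θ|data] = 0.059

Posterior: Beta(1+0, 1+15) = Beta(1, 16).
Since α = 1 ≤ 1 and β > 1, the Beta density is monotone decreasing on [0,1]; the mode is at 0.
Mean = 1/(1+16) = 0.059.
The posterior is right-skewed, so the mean exceeds the mode.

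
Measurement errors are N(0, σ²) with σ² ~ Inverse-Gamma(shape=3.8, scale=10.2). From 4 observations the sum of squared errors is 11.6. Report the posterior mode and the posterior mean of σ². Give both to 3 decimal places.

Posterior: Inverse-Gamma(shape = 3.8+4/2 = 5.8, scale = 10.2+11.6/2 = 16.0).
Mode = β/(α+1) = 16.0/6.8 = 2.353.
Mean = β/(α−1) = 16.0/4.8 = 3.333.
Right-skewed posterior ⇒ mode < mean.

MAP = 2.353; posterior mean = 3.333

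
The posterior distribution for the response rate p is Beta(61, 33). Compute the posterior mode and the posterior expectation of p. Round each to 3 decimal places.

Mode = (61−1)/(61+33−2) = 60/92 = 0.652.
Mean = 61/(61+33) = 61/94 = 0.649.
The mean is pulled below the mode by the posterior's left skew.

MAP = 0.652, posterior mean = 0.649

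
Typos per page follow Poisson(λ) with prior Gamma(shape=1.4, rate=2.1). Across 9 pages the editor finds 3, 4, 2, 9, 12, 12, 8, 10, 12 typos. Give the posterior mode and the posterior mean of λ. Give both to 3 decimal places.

posterior mode = 6.523, posterior mean = 6.613

Σ counts = 72. Posterior: Gamma(shape = 1.4+72 = 73.4, rate = 2.1+9 = 11.1).
Mode = (α−1)/β = 72.4/11.1 = 6.523.
Mean = α/β = 73.4/11.1 = 6.613.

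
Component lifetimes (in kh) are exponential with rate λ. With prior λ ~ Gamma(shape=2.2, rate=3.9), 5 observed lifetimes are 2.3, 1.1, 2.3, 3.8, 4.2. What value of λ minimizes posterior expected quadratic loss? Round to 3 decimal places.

0.409

Σ times = 13.7. Posterior: Gamma(shape = 2.2+5 = 7.2, rate = 3.9+13.7 = 17.6).
Mode = (α−1)/β = 6.2/17.6 = 0.352.
Mean = α/β = 7.2/17.6 = 0.409.
Quadratic loss ⇒ the optimal estimator is the posterior mean.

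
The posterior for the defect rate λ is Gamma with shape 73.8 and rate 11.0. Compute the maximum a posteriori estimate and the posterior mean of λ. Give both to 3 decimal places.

maximum a posteriori estimate = 6.618, posterior mean = 6.709

Mode = (α−1)/β = 72.8/11.0 = 6.618.
Mean = α/β = 73.8/11.0 = 6.709.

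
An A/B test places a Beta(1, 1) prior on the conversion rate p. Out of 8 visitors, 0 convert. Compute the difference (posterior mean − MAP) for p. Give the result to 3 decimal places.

0.100

Posterior: Beta(1+0, 1+8) = Beta(1, 9).
Since α = 1 ≤ 1 and β > 1, the Beta density is monotone decreasing on [0,1]; the mode is at 0.
Mean = 1/(1+9) = 0.100.
Difference = 0.100 − 0.000 = 0.100.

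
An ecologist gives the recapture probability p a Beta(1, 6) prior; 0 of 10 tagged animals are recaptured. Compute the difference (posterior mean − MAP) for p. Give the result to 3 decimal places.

Posterior: Beta(1+0, 6+10) = Beta(1, 16).
Since α = 1 ≤ 1 and β > 1, the Beta density is monotone decreasing on [0,1]; the mode is at 0.
Mean = 1/(1+16) = 0.059.
Difference = 0.059 − 0.000 = 0.059.

0.059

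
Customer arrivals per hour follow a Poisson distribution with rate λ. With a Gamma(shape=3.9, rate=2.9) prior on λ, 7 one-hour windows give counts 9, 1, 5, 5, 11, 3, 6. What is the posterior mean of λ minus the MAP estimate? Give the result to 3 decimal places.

0.101

Σ counts = 40. Posterior: Gamma(shape = 3.9+40 = 43.9, rate = 2.9+7 = 9.9).
Mode = (α−1)/β = 42.9/9.9 = 4.333.
Mean = α/β = 43.9/9.9 = 4.434.
Difference = 4.434 − 4.333 = 0.101.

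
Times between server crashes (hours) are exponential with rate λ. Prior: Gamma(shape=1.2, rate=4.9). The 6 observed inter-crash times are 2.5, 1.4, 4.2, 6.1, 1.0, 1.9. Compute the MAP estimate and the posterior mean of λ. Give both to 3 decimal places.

MAP = 0.282, posterior mean = 0.327

Σ times = 17.1. Posterior: Gamma(shape = 1.2+6 = 7.2, rate = 4.9+17.1 = 22.0).
Mode = (α−1)/β = 6.2/22.0 = 0.282.
Mean = α/β = 7.2/22.0 = 0.327.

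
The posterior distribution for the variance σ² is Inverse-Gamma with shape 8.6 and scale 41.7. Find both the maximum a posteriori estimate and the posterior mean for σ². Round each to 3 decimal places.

Mode = β/(α+1) = 41.7/9.6 = 4.344.
Mean = β/(α−1) = 41.7/7.6 = 5.487.
Mean > mode: the posterior has a right tail.

σ²_MAP = 4.344, E[σ²|data] = 5.487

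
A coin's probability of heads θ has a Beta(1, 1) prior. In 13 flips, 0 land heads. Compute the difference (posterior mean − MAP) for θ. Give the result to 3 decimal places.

0.067

Posterior: Beta(1+0, 1+13) = Beta(1, 14).
Since α = 1 ≤ 1 and β > 1, the Beta density is monotone decreasing on [0,1]; the mode is at 0.
Mean = 1/(1+14) = 0.067.
Difference = 0.067 − 0.000 = 0.067.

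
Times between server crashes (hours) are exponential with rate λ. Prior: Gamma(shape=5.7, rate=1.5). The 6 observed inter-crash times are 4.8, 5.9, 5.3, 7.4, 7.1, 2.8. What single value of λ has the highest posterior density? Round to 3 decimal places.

Σ times = 33.3. Posterior: Gamma(shape = 5.7+6 = 11.7, rate = 1.5+33.3 = 34.8).
Mode = (α−1)/β = 10.7/34.8 = 0.307.
Mean = α/β = 11.7/34.8 = 0.336.
This is the posterior mode — the MAP estimate.

0.307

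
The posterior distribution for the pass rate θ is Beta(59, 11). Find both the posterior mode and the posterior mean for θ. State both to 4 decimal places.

posterior mode = 0.8529, posterior mean = 0.8429

Mode = (59−1)/(59+11−2) = 58/68 = 0.8529.
Mean = 59/(59+11) = 59/70 = 0.8429.
The posterior is left-skewed, so the mode exceeds the mean.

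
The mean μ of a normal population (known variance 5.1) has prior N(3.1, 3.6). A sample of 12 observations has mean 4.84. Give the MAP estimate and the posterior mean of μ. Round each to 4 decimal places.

Posterior for μ is Normal. Precision-weighted mean: (1/3.6·3.1 + 12/5.1·4.84) / (1/3.6 + 12/5.1) = 4.6563.
A Normal posterior is symmetric, so mode = mean.

MAP = 4.6563, posterior mean = 4.6563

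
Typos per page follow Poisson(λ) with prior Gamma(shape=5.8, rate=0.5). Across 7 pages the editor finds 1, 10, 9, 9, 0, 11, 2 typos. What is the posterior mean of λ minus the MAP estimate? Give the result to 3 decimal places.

Σ counts = 42. Posterior: Gamma(shape = 5.8+42 = 47.8, rate = 0.5+7 = 7.5).
Mode = (α−1)/β = 46.8/7.5 = 6.240.
Mean = α/β = 47.8/7.5 = 6.373.
Difference = 6.373 − 6.240 = 0.133.

0.133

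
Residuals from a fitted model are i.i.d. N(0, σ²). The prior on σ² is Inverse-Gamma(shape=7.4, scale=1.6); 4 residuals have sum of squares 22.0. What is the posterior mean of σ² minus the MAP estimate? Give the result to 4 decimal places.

0.2885

Posterior: Inverse-Gamma(shape = 7.4+4/2 = 9.4, scale = 1.6+22.0/2 = 12.6).
Mode = β/(α+1) = 12.6/10.4 = 1.2115.
Mean = β/(α−1) = 12.6/8.4 = 1.5000.
Difference = 1.5000 − 1.2115 = 0.2885.
The posterior is right-skewed, so the mean exceeds the mode.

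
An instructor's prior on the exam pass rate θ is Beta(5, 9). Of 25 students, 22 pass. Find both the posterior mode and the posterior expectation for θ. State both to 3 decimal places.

MAP = 0.703; posterior mean = 0.692

Posterior: Beta(5+22, 9+3) = Beta(27, 12).
Mode = (27−1)/(27+12−2) = 26/37 = 0.703.
Mean = 27/(27+12) = 27/39 = 0.692.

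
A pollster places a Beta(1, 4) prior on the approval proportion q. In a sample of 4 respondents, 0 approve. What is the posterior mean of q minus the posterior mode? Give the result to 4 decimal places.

Posterior: Beta(1+0, 4+4) = Beta(1, 8).
Since α = 1 ≤ 1 and β > 1, the Beta density is monotone decreasing on [0,1]; the mode is at 0.
Mean = 1/(1+8) = 0.1111.
Difference = 0.1111 − 0.0000 = 0.1111.
Right-skewed posterior ⇒ mode < mean.

0.1111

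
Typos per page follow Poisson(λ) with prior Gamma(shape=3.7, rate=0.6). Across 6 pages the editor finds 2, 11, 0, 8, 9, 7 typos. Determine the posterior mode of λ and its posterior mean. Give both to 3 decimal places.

λ_MAP = 6.015, E[λ|data] = 6.167

Σ counts = 37. Posterior: Gamma(shape = 3.7+37 = 40.7, rate = 0.6+6 = 6.6).
Mode = (α−1)/β = 39.7/6.6 = 6.015.
Mean = α/β = 40.7/6.6 = 6.167.
Right-skewed posterior ⇒ mode < mean.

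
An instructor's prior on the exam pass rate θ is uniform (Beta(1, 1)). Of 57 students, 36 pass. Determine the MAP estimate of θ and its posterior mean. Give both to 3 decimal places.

Posterior: Beta(1+36, 1+21) = Beta(37, 22).
Mode = (37−1)/(37+22−2) = 36/57 = 0.632.
With a flat prior the MAP equals the MLE, 36/57.
Mean = 37/(37+22) = 37/59 = 0.627.

MAP: 0.632. Posterior mean: 0.627.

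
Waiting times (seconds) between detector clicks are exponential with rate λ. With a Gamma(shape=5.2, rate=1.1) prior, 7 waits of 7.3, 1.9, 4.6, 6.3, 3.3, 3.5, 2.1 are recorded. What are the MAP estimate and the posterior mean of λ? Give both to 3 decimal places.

MAP estimate = 0.372, posterior mean = 0.405

Σ times = 29.0. Posterior: Gamma(shape = 5.2+7 = 12.2, rate = 1.1+29.0 = 30.1).
Mode = (α−1)/β = 11.2/30.1 = 0.372.
Mean = α/β = 12.2/30.1 = 0.405.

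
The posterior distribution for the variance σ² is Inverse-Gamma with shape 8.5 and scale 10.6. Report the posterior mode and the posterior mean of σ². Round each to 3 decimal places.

Mode = β/(α+1) = 10.6/9.5 = 1.116.
Mean = β/(α−1) = 10.6/7.5 = 1.413.
Right-skewed posterior ⇒ mode < mean.

MAP = 1.116; posterior mean = 1.413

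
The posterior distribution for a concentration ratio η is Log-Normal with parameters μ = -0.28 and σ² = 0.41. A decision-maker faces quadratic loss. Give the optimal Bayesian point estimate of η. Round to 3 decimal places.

Mode = exp(μ − σ²) = exp(-0.69) = 0.502.
Mean = exp(μ + σ²/2) = exp(-0.075) = 0.928.
Quadratic loss ⇒ the optimal estimator is the posterior mean.

0.928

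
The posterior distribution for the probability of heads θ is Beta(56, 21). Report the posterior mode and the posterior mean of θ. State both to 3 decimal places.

Mode = (56−1)/(56+21−2) = 55/75 = 0.733.
Mean = 56/(56+21) = 56/77 = 0.727.

MAP = 0.733, posterior mean = 0.727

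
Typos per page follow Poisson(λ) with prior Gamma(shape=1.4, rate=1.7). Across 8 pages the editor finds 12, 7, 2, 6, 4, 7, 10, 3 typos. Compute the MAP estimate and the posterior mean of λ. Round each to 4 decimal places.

MAP estimate = 5.2990, posterior mean = 5.4021

Σ counts = 51. Posterior: Gamma(shape = 1.4+51 = 52.4, rate = 1.7+8 = 9.7).
Mode = (α−1)/β = 51.4/9.7 = 5.2990.
Mean = α/β = 52.4/9.7 = 5.4021.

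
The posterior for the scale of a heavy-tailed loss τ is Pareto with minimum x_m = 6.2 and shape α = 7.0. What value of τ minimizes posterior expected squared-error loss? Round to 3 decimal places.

7.233

The Pareto density is strictly decreasing on [x_m, ∞), so the mode is x_m = 6.200.
Mean = α·x_m/(α−1) = 7.0·6.2/6.0 = 7.233.
Squared-error loss ⇒ the optimal estimator is the posterior mean.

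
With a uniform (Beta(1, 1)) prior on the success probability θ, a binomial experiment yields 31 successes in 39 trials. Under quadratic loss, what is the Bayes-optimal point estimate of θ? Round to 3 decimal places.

Posterior: Beta(1+31, 1+8) = Beta(32, 9).
Mode = (32−1)/(32+9−2) = 31/39 = 0.795.
With a flat prior the MAP equals the MLE, 31/39.
Mean = 32/(32+9) = 32/41 = 0.780.
Quadratic loss ⇒ the optimal estimator is the posterior mean.

0.780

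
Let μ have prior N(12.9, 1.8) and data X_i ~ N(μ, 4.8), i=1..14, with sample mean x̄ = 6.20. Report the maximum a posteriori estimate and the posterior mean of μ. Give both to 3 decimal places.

MAP = 7.272, posterior mean = 7.272

Posterior for μ is Normal. Precision-weighted mean: (1/1.8·12.9 + 14/4.8·6.20) / (1/1.8 + 14/4.8) = 7.272.
A Normal posterior is symmetric, so mode = mean.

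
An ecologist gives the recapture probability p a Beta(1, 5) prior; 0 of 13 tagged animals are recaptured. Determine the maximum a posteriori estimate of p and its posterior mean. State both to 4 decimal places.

MAP = 0.0000; posterior mean = 0.0526

Posterior: Beta(1+0, 5+13) = Beta(1, 18).
Since α = 1 ≤ 1 and β > 1, the Beta density is monotone decreasing on [0,1]; the mode is at 0.
Mean = 1/(1+18) = 0.0526.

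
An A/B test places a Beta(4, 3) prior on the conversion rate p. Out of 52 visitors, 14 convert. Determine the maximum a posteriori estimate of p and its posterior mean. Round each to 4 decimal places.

MAP = 0.2982, posterior mean = 0.3051

Posterior: Beta(4+14, 3+38) = Beta(18, 41).
Mode = (18−1)/(18+41−2) = 17/57 = 0.2982.
Mean = 18/(18+41) = 18/59 = 0.3051.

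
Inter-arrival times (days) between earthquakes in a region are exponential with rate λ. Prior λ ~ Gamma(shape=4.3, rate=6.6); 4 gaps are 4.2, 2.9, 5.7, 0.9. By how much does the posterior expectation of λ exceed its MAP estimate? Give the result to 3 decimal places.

Σ times = 13.7. Posterior: Gamma(shape = 4.3+4 = 8.3, rate = 6.6+13.7 = 20.3).
Mode = (α−1)/β = 7.3/20.3 = 0.360.
Mean = α/β = 8.3/20.3 = 0.409.
Difference = 0.409 − 0.360 = 0.049.

0.049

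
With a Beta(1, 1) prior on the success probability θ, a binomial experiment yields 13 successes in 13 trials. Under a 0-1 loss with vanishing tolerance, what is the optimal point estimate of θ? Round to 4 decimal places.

Posterior: Beta(1+13, 1+0) = Beta(14, 1).
Since β = 1 ≤ 1 and α > 1, the Beta density is monotone increasing on [0,1]; the mode is at 1.
Mean = 14/(14+1) = 0.9333.
This is the posterior mode — the MAP estimate.

1.0000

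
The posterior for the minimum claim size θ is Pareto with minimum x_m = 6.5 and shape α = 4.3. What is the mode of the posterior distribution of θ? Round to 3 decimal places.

The Pareto density is strictly decreasing on [x_m, ∞), so the mode is x_m = 6.500.
Mean = α·x_m/(α−1) = 4.3·6.5/3.3 = 8.470.
This is the posterior mode — the MAP estimate.

6.500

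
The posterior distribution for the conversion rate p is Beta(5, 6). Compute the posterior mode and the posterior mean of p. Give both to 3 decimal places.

posterior mode = 0.444, posterior mean = 0.455

Mode = (5−1)/(5+6−2) = 4/9 = 0.444.
Mean = 5/(5+6) = 5/11 = 0.455.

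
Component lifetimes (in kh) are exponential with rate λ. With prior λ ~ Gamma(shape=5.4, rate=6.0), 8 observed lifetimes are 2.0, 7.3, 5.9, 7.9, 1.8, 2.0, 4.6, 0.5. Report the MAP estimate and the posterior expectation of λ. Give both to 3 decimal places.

Σ times = 32.0. Posterior: Gamma(shape = 5.4+8 = 13.4, rate = 6.0+32.0 = 38.0).
Mode = (α−1)/β = 12.4/38.0 = 0.326.
Mean = α/β = 13.4/38.0 = 0.353.
The mean is pulled above the mode by the posterior's right skew.

MAP = 0.326, posterior mean = 0.353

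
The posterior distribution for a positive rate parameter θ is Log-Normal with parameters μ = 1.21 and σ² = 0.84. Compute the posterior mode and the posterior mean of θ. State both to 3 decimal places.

Mode = exp(μ − σ²) = exp(0.37) = 1.448.
Mean = exp(μ + σ²/2) = exp(1.630) = 5.104.

MAP = 1.448; posterior mean = 5.104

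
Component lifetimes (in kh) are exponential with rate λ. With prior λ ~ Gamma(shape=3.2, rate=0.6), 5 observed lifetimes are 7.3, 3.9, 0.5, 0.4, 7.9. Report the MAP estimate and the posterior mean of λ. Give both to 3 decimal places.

Σ times = 20.0. Posterior: Gamma(shape = 3.2+5 = 8.2, rate = 0.6+20.0 = 20.6).
Mode = (α−1)/β = 7.2/20.6 = 0.350.
Mean = α/β = 8.2/20.6 = 0.398.

λ_MAP = 0.350, E[λ|data] = 0.398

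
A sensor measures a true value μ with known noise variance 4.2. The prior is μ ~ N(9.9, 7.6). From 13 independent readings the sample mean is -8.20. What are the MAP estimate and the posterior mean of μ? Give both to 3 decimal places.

MAP = -7.462, posterior mean = -7.462

Posterior for μ is Normal. Precision-weighted mean: (1/7.6·9.9 + 13/4.2·-8.20) / (1/7.6 + 13/4.2) = -7.462.
A Normal posterior is symmetric, so mode = mean.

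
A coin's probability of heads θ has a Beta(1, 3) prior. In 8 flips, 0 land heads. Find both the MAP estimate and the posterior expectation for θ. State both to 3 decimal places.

θ_MAP = 0.000, E[θ|data] = 0.083

Posterior: Beta(1+0, 3+8) = Beta(1, 11).
Since α = 1 ≤ 1 and β > 1, the Beta density is monotone decreasing on [0,1]; the mode is at 0.
Mean = 1/(1+11) = 0.083.
The posterior is right-skewed, so the mean exceeds the mode.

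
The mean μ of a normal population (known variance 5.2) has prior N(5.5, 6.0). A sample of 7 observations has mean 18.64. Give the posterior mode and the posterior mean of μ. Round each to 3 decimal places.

Posterior for μ is Normal. Precision-weighted mean: (1/6.0·5.5 + 7/5.2·18.64) / (1/6.0 + 7/5.2) = 17.192.
A Normal posterior is symmetric, so mode = mean.

MAP = 17.192, posterior mean = 17.192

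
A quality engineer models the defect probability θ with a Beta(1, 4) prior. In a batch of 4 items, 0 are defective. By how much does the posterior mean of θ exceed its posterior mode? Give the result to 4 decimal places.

0.1111

Posterior: Beta(1+0, 4+4) = Beta(1, 8).
Since α = 1 ≤ 1 and β > 1, the Beta density is monotone decreasing on [0,1]; the mode is at 0.
Mean = 1/(1+8) = 0.1111.
Difference = 0.1111 − 0.0000 = 0.1111.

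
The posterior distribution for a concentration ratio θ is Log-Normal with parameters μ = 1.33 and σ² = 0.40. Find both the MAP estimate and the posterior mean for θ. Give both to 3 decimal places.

Mode = exp(μ − σ²) = exp(0.93) = 2.535.
Mean = exp(μ + σ²/2) = exp(1.530) = 4.618.

MAP: 2.535. Posterior mean: 4.618.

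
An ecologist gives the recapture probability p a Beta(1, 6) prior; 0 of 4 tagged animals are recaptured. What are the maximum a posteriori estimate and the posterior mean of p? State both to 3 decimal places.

Posterior: Beta(1+0, 6+4) = Beta(1, 10).
Since α = 1 ≤ 1 and β > 1, the Beta density is monotone decreasing on [0,1]; the mode is at 0.
Mean = 1/(1+10) = 0.091.

maximum a posteriori estimate = 0.000, posterior mean = 0.091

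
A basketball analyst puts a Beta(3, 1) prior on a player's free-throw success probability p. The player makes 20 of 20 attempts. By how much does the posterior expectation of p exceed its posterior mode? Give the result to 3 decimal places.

Posterior: Beta(3+20, 1+0) = Beta(23, 1).
Since β = 1 ≤ 1 and α > 1, the Beta density is monotone increasing on [0,1]; the mode is at 1.
Mean = 23/(23+1) = 0.958.
Difference = 0.958 − 1.000 = -0.042.
Mode > mean: the posterior has a left tail.

-0.042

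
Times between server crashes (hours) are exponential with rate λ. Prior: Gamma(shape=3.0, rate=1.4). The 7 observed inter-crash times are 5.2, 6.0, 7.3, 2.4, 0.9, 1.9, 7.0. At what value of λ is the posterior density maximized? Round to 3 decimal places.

Σ times = 30.7. Posterior: Gamma(shape = 3.0+7 = 10.0, rate = 1.4+30.7 = 32.1).
Mode = (α−1)/β = 9.0/32.1 = 0.280.
Mean = α/β = 10.0/32.1 = 0.312.
This is the posterior mode — the MAP estimate.

0.280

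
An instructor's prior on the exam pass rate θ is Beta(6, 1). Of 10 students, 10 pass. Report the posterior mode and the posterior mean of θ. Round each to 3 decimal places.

MAP: 1.000. Posterior mean: 0.941.

Posterior: Beta(6+10, 1+0) = Beta(16, 1).
Since β = 1 ≤ 1 and α > 1, the Beta density is monotone increasing on [0,1]; the mode is at 1.
Mean = 16/(16+1) = 0.941.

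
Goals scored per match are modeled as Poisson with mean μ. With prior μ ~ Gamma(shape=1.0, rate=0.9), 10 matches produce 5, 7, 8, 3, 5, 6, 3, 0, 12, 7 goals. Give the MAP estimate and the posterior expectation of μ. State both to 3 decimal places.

μ_MAP = 5.138, E[μ|data] = 5.229

Σ counts = 56. Posterior: Gamma(shape = 1.0+56 = 57.0, rate = 0.9+10 = 10.9).
Mode = (α−1)/β = 56.0/10.9 = 5.138.
Mean = α/β = 57.0/10.9 = 5.229.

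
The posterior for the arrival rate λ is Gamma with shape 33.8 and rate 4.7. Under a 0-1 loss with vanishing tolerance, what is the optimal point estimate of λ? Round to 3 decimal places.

6.979

Mode = (α−1)/β = 32.8/4.7 = 6.979.
Mean = α/β = 33.8/4.7 = 7.191.
This is the posterior mode — the MAP estimate.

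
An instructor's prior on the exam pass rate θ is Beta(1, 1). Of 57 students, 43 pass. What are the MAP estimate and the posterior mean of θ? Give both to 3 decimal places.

Posterior: Beta(1+43, 1+14) = Beta(44, 15).
Mode = (44−1)/(44+15−2) = 43/57 = 0.754.
With a flat prior the MAP equals the MLE, 43/57.
Mean = 44/(44+15) = 44/59 = 0.746.

MAP = 0.754; posterior mean = 0.746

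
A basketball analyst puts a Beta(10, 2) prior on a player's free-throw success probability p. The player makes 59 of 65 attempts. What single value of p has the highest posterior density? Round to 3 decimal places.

0.907

Posterior: Beta(10+59, 2+6) = Beta(69, 8).
Mode = (69−1)/(69+8−2) = 68/75 = 0.907.
Mean = 69/(69+8) = 69/77 = 0.896.
This is the posterior mode — the MAP estimate.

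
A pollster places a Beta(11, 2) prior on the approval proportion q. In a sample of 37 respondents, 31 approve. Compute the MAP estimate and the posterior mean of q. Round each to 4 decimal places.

MAP = 0.8542, posterior mean = 0.8400

Posterior: Beta(11+31, 2+6) = Beta(42, 8).
Mode = (42−1)/(42+8−2) = 41/48 = 0.8542.
Mean = 42/(42+8) = 42/50 = 0.8400.
The mean is pulled below the mode by the posterior's left skew.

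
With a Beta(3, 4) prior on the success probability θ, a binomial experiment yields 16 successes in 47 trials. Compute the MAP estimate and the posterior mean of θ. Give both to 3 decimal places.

MAP estimate = 0.346, posterior mean = 0.352

Posterior: Beta(3+16, 4+31) = Beta(19, 35).
Mode = (19−1)/(19+35−2) = 18/52 = 0.346.
Mean = 19/(19+35) = 19/54 = 0.352.
The mean is pulled above the mode by the posterior's right skew.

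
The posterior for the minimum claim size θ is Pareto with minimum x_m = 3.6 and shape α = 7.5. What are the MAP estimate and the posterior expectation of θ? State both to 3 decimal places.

The Pareto density is strictly decreasing on [x_m, ∞), so the mode is x_m = 3.600.
Mean = α·x_m/(α−1) = 7.5·3.6/6.5 = 4.154.

MAP = 3.600; posterior mean = 4.154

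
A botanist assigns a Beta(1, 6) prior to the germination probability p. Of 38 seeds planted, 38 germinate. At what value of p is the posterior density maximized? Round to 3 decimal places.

0.884

Posterior: Beta(1+38, 6+0) = Beta(39, 6).
Mode = (39−1)/(39+6−2) = 38/43 = 0.884.
Mean = 39/(39+6) = 39/45 = 0.867.
This is the posterior mode — the MAP estimate.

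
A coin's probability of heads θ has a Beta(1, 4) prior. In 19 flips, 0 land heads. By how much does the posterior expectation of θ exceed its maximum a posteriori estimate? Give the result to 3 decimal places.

Posterior: Beta(1+0, 4+19) = Beta(1, 23).
Since α = 1 ≤ 1 and β > 1, the Beta density is monotone decreasing on [0,1]; the mode is at 0.
Mean = 1/(1+23) = 0.042.
Difference = 0.042 − 0.000 = 0.042.
Right-skewed posterior ⇒ mode < mean.

0.042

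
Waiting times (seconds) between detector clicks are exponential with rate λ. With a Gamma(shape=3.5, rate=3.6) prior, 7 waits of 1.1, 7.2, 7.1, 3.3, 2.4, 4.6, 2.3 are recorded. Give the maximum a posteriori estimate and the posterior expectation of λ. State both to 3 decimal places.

λ_MAP = 0.301, E[λ|data] = 0.332

Σ times = 28.0. Posterior: Gamma(shape = 3.5+7 = 10.5, rate = 3.6+28.0 = 31.6).
Mode = (α−1)/β = 9.5/31.6 = 0.301.
Mean = α/β = 10.5/31.6 = 0.332.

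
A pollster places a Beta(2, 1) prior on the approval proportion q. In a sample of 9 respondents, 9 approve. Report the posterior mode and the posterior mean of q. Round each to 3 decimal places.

Posterior: Beta(2+9, 1+0) = Beta(11, 1).
Since β = 1 ≤ 1 and α > 1, the Beta density is monotone increasing on [0,1]; the mode is at 1.
Mean = 11/(11+1) = 0.917.
The posterior is left-skewed, so the mode exceeds the mean.

MAP = 1.000, posterior mean = 0.917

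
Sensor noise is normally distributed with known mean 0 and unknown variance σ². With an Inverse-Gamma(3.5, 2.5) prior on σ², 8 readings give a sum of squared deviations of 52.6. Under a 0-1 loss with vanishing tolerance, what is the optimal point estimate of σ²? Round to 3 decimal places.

3.388

Posterior: Inverse-Gamma(shape = 3.5+8/2 = 7.5, scale = 2.5+52.6/2 = 28.8).
Mode = β/(α+1) = 28.8/8.5 = 3.388.
Mean = β/(α−1) = 28.8/6.5 = 4.431.
This is the posterior mode — the MAP estimate.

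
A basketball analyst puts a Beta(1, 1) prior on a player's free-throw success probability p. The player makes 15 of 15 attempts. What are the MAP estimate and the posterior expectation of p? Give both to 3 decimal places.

Posterior: Beta(1+15, 1+0) = Beta(16, 1).
Since β = 1 ≤ 1 and α > 1, the Beta density is monotone increasing on [0,1]; the mode is at 1.
Mean = 16/(16+1) = 0.941.
Mode > mean: the posterior has a left tail.

MAP = 1.000; posterior mean = 0.941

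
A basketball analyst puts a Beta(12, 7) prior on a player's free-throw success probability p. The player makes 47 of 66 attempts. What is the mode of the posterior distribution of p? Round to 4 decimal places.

0.6988

Posterior: Beta(12+47, 7+19) = Beta(59, 26).
Mode = (59−1)/(59+26−2) = 58/83 = 0.6988.
Mean = 59/(59+26) = 59/85 = 0.6941.
This is the posterior mode — the MAP estimate.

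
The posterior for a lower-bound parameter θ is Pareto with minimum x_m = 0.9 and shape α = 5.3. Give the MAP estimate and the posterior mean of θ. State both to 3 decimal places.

MAP estimate = 0.900, posterior mean = 1.109

The Pareto density is strictly decreasing on [x_m, ∞), so the mode is x_m = 0.900.
Mean = α·x_m/(α−1) = 5.3·0.9/4.3 = 1.109.
Right-skewed posterior ⇒ mode < mean.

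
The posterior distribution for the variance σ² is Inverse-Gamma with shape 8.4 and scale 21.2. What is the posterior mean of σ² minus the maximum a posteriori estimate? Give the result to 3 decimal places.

Mode = β/(α+1) = 21.2/9.4 = 2.255.
Mean = β/(α−1) = 21.2/7.4 = 2.865.
Difference = 2.865 − 2.255 = 0.610.

0.610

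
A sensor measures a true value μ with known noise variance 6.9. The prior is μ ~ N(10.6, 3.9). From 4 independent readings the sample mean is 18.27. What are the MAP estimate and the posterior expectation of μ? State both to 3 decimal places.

MAP = 15.918; posterior mean = 15.918

Posterior for μ is Normal. Precision-weighted mean: (1/3.9·10.6 + 4/6.9·18.27) / (1/3.9 + 4/6.9) = 15.918.
A Normal posterior is symmetric, so mode = mean.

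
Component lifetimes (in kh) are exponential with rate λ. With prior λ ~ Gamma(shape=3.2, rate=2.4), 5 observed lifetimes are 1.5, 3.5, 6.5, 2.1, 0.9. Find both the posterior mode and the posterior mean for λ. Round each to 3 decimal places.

posterior mode = 0.426, posterior mean = 0.485

Σ times = 14.5. Posterior: Gamma(shape = 3.2+5 = 8.2, rate = 2.4+14.5 = 16.9).
Mode = (α−1)/β = 7.2/16.9 = 0.426.
Mean = α/β = 8.2/16.9 = 0.485.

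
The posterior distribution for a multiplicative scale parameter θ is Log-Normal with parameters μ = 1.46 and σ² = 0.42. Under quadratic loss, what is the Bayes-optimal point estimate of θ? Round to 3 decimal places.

Mode = exp(μ − σ²) = exp(1.04) = 2.829.
Mean = exp(μ + σ²/2) = exp(1.670) = 5.312.
Quadratic loss ⇒ the optimal estimator is the posterior mean.

5.312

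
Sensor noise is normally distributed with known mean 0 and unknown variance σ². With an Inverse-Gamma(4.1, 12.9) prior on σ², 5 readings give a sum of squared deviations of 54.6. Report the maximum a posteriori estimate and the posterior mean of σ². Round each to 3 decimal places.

Posterior: Inverse-Gamma(shape = 4.1+5/2 = 6.6, scale = 12.9+54.6/2 = 40.2).
Mode = β/(α+1) = 40.2/7.6 = 5.289.
Mean = β/(α−1) = 40.2/5.6 = 7.179.

MAP = 5.289, posterior mean = 7.179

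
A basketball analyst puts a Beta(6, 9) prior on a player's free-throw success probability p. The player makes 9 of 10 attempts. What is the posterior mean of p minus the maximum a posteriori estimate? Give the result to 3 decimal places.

Posterior: Beta(6+9, 9+1) = Beta(15, 10).
Mode = (15−1)/(15+10−2) = 14/23 = 0.609.
Mean = 15/(15+10) = 15/25 = 0.600.
Difference = 0.600 − 0.609 = -0.009.

-0.009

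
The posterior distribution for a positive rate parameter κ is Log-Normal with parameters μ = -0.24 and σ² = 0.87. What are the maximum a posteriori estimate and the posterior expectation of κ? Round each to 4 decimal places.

maximum a posteriori estimate = 0.3296, posterior expectation = 1.2153

Mode = exp(μ − σ²) = exp(-1.11) = 0.3296.
Mean = exp(μ + σ²/2) = exp(0.195) = 1.2153.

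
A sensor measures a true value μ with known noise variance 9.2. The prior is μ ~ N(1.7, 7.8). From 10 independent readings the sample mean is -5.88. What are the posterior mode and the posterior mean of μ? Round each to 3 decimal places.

Posterior for μ is Normal. Precision-weighted mean: (1/7.8·1.7 + 10/9.2·-5.88) / (1/7.8 + 10/9.2) = -5.080.
A Normal posterior is symmetric, so mode = mean.

posterior mode = -5.080, posterior mean = -5.080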